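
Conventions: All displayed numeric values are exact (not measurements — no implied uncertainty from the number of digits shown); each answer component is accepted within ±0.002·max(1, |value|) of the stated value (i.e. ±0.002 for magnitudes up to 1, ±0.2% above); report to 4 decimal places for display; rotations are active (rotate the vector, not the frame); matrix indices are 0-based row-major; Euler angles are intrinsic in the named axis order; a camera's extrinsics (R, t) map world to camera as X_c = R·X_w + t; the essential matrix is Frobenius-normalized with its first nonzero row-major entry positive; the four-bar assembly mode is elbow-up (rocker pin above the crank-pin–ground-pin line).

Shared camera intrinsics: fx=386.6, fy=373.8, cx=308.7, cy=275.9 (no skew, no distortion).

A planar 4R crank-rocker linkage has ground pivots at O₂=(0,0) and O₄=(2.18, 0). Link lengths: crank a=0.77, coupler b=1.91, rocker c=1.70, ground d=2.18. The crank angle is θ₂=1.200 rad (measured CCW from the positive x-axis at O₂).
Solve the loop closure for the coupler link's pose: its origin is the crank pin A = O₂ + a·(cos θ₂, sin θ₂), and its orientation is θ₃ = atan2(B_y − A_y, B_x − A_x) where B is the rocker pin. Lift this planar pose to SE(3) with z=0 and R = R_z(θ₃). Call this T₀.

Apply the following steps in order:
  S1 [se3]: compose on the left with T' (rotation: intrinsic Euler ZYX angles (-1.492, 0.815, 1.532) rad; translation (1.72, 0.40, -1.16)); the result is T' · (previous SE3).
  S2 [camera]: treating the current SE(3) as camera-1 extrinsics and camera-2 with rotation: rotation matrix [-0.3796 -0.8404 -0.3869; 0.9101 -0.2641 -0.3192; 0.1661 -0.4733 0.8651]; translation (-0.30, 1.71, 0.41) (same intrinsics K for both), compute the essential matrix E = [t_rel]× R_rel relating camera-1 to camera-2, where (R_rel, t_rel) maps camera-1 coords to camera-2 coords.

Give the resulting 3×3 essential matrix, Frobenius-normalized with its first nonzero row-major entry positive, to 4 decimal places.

matrix = [0.3075 -0.3957 -0.2250; 0.2254 -0.2896 0.5938; 0.2074 -0.2669 -0.3112]

source (fourbar_fk): coupler pose = R=[0.8634 -0.5045 0.0000; 0.5045 0.8634 0.0000; 0.0000 0.0000 1.0000], t=(0.2790, 0.7177, 0.0000)
after S1 (compose_se3): R=[0.0950 0.0556 -0.9939; -0.9545 -0.2783 -0.1068; -0.2826 0.9589 0.0266], t=(1.8039, -0.3088, -0.8712)
after S2 (essential): [0.3075 -0.3957 -0.2250; 0.2254 -0.2896 0.5938; 0.2074 -0.2669 -0.3112]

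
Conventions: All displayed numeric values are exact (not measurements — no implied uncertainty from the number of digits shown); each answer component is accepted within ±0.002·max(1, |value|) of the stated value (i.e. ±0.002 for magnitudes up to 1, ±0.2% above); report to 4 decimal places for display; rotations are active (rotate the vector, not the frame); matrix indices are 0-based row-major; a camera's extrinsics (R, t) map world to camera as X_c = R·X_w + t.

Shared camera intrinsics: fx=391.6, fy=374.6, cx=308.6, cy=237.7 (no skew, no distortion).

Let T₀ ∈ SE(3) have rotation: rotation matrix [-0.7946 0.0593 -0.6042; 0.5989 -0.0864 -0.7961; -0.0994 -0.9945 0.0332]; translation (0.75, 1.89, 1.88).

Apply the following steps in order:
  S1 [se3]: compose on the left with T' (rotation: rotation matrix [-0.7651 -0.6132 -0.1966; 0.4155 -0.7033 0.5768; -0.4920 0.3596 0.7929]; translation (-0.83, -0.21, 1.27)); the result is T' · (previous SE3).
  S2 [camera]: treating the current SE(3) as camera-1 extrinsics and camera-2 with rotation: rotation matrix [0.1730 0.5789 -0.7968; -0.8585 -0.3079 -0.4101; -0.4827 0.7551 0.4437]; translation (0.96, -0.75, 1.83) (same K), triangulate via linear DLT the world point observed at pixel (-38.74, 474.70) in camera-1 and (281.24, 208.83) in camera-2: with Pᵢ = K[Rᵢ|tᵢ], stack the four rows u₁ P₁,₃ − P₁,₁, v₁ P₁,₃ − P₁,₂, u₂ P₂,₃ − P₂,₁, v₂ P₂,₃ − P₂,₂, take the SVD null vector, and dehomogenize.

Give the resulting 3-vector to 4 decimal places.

after S1 (compose_se3): R=[0.2602 0.2032 0.9439; -0.8087 -0.4882 0.3280; 0.5275 -0.8487 0.0373], t=(-2.9324, -0.1433, 3.0713)
after S2 (triangulate): (-1.4132, 0.3923, 1.4870)

result = (-1.4132, 0.3923, 1.4870)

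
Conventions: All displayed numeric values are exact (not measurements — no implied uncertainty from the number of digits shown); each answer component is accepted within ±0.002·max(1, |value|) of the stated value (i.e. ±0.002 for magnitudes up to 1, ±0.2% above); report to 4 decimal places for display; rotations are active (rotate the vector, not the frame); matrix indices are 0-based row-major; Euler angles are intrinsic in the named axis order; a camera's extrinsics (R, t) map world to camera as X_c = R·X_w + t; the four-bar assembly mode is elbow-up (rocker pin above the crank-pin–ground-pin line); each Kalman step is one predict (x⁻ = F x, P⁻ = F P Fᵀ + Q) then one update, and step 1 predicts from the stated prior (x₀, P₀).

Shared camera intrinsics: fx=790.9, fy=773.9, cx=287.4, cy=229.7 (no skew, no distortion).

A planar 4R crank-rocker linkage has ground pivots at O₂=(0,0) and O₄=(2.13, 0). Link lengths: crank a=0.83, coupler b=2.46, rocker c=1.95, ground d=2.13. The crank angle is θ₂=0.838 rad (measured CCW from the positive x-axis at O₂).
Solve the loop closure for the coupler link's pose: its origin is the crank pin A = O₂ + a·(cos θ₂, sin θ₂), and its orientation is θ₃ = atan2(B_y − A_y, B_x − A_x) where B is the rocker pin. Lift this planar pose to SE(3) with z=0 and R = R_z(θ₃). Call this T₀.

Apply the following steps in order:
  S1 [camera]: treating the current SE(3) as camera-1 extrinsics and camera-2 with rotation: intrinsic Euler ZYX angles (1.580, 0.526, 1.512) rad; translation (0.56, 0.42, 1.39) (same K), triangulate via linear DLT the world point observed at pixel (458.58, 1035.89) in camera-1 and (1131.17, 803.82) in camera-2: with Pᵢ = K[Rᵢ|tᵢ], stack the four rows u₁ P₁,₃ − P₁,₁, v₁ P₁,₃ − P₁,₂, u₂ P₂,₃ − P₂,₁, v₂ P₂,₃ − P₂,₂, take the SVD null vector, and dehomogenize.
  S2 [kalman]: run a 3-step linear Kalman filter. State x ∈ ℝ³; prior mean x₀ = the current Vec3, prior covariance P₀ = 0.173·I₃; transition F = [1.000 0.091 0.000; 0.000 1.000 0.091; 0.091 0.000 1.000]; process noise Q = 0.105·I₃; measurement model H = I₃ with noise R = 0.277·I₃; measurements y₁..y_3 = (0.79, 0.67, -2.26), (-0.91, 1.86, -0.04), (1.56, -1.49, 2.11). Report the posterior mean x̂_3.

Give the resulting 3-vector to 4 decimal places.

result = (0.7795, 0.1209, 0.9121)

source (fourbar_fk): coupler pose = R=[0.8596 -0.5109 0.0000; 0.5109 0.8596 0.0000; 0.0000 0.0000 1.0000], t=(0.5552, 0.6169, 0.0000)
after S1 (triangulate): (0.6416, 1.3205, 1.9966)
after S2 (kf_track): (0.7795, 0.1209, 0.9121)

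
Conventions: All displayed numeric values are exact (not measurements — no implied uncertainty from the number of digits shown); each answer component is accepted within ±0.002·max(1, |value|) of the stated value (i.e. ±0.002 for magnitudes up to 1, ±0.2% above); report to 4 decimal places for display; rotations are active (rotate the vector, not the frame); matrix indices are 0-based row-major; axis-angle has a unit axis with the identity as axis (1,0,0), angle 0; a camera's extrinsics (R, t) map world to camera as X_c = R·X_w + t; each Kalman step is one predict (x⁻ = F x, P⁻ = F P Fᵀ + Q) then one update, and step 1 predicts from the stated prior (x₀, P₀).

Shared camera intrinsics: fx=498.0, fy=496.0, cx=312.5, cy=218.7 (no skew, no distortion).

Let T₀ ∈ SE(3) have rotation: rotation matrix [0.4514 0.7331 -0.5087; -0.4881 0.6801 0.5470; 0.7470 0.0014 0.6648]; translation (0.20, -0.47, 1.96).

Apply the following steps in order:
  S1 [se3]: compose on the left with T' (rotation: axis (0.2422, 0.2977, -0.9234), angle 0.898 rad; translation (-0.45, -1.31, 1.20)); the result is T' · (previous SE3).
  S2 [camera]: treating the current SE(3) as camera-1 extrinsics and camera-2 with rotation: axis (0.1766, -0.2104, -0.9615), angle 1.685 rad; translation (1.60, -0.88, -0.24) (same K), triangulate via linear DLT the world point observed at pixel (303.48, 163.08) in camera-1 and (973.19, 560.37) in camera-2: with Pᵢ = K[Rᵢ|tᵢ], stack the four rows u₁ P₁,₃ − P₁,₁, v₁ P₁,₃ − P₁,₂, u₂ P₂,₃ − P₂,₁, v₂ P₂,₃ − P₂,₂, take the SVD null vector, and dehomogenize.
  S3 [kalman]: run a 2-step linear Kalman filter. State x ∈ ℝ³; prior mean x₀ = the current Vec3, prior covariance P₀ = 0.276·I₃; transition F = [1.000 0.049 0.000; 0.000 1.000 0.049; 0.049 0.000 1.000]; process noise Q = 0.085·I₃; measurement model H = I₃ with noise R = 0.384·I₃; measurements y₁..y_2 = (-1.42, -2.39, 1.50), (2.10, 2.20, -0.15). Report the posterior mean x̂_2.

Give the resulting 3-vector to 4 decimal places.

after S1 (compose_se3): R=[0.0365 0.9829 0.1804; -0.8531 -0.0634 0.5179; 0.5205 -0.1728 0.8362], t=(-0.3820, -2.3319, 2.9475)
after S2 (triangulate): (-1.5157, 0.1426, 1.3220)
after S3 (kf_track): (-0.0120, 0.3604, 0.7610)

result = (-0.0120, 0.3604, 0.7610)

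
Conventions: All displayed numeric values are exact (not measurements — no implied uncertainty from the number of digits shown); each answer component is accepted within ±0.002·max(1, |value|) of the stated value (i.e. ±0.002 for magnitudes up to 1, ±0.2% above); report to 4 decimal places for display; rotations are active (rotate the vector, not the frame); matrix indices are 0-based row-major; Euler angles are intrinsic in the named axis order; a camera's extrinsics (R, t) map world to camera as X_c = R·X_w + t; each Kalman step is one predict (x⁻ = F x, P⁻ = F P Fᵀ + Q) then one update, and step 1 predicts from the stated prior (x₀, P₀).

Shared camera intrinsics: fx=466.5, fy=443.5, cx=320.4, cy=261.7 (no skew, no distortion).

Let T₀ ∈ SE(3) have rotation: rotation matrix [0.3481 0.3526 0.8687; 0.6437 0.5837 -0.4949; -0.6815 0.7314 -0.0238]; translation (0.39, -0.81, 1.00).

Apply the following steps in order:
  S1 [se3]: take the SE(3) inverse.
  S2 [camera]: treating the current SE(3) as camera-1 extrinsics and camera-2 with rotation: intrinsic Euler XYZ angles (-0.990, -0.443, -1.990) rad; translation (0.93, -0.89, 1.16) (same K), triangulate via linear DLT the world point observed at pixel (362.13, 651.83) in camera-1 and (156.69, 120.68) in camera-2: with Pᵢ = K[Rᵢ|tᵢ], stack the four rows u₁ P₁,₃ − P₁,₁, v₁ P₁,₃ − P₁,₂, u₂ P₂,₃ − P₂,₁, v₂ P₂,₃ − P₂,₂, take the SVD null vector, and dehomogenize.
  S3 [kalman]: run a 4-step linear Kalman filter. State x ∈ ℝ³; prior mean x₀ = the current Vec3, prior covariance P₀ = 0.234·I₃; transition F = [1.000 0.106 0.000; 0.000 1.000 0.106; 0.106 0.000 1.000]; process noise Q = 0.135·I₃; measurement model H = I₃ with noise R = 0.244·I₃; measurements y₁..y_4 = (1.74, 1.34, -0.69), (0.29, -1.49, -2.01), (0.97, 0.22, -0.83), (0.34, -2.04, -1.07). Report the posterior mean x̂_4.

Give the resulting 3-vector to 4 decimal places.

after S1 (invert_se3): R=[0.3481 0.6437 -0.6815; 0.3526 0.5837 0.7314; 0.8686 -0.4949 -0.0238], t=(1.0672, -0.3961, -0.7158)
after S2 (triangulate): (1.4832, -0.7412, 1.5048)
after S3 (kf_track): (0.5623, -1.2185, -0.9396)

result = (0.5623, -1.2185, -0.9396)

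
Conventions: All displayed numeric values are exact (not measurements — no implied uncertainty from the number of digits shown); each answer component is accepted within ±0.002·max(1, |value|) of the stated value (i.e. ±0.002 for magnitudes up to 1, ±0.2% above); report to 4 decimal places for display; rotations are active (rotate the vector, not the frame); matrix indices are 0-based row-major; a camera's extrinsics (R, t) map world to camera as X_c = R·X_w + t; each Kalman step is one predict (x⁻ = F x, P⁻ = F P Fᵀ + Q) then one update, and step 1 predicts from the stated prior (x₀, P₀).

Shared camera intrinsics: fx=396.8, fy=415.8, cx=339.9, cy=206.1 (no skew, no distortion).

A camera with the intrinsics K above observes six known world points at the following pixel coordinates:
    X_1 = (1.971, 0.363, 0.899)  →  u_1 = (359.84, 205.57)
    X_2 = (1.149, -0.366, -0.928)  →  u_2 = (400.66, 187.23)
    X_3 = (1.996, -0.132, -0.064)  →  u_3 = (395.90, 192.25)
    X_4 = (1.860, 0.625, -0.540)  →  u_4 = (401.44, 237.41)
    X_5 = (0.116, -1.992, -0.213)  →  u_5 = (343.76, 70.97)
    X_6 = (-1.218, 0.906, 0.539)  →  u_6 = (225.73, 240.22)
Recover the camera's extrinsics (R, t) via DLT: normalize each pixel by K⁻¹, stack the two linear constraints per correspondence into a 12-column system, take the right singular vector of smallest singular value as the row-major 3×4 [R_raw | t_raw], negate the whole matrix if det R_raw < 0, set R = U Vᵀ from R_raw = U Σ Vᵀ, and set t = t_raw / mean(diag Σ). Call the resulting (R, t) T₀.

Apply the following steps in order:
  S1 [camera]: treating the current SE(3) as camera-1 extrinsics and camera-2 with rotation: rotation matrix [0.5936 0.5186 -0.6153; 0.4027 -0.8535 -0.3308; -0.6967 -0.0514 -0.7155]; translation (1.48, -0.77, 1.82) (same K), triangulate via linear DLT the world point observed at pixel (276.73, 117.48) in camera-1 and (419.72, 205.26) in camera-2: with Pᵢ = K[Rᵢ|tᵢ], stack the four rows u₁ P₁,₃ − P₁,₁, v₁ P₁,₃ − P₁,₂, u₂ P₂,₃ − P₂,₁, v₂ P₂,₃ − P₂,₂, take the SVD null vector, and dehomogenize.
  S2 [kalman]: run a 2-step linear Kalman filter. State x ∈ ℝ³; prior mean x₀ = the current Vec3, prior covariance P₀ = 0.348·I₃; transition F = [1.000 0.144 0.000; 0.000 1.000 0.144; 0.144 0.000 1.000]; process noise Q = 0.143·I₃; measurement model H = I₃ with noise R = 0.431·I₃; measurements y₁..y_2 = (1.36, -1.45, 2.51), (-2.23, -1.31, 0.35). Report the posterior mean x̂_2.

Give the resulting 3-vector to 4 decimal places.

source (pnp_recover): camera pose = R=[0.7758 -0.1617 -0.6099; 0.0186 0.9721 -0.2340; 0.6307 0.1702 0.7571], t=(-0.4798, -0.1900, 6.8081)
after S1 (triangulate): (-1.7454, -1.1001, -1.5884)
after S2 (kf_track): (-1.1755, -1.2764, 0.3944)

result = (-1.1755, -1.2764, 0.3944)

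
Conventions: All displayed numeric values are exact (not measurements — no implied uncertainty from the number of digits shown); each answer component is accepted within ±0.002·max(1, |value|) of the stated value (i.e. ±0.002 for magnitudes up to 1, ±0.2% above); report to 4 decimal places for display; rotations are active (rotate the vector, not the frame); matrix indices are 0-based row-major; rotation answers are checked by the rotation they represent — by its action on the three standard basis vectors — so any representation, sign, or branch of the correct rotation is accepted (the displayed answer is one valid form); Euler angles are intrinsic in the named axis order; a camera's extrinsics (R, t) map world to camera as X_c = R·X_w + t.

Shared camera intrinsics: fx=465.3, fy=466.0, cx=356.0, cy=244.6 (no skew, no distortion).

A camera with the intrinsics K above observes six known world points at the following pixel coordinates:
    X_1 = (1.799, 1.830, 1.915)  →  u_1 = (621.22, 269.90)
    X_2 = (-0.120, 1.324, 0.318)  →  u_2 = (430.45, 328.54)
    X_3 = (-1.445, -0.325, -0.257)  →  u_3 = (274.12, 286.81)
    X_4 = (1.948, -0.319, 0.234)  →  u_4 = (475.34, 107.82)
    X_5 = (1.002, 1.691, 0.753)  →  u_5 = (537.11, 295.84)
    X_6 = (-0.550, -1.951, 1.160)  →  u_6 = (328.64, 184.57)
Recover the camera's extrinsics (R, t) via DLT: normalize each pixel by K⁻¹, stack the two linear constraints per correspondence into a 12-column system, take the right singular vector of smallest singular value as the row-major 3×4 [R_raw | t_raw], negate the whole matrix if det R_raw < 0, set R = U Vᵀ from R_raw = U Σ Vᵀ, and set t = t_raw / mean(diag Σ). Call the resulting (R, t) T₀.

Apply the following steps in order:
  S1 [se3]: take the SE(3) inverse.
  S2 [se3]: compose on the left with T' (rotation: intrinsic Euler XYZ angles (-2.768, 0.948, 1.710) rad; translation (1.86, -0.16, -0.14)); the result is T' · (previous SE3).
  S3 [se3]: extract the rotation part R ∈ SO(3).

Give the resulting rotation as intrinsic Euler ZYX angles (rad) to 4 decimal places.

rotation (euler_zyx) = (-1.0279, 1.2749, -1.3097)

source (pnp_recover): camera pose = R=[0.6538 0.4754 0.5887; -0.6624 0.7357 0.1415; -0.3658 -0.4824 0.7959], t=(0.1400, -0.1100, 5.8301)
after S1 (invert_se3): R=[0.6538 -0.6624 -0.3658; 0.4754 0.7357 -0.4824; 0.5887 0.1415 0.7959], t=(1.9683, 2.8271, -4.7069)
after S2 (compose_se3): R=[0.1506 -0.2564 0.9548; -0.2496 0.9246 0.2877; -0.9566 -0.2817 0.0753], t=(-3.7556, -1.7007, -0.4758)
after S3 (rot_of_se3): [0.1506 -0.2564 0.9548; -0.2496 0.9246 0.2877; -0.9566 -0.2817 0.0753]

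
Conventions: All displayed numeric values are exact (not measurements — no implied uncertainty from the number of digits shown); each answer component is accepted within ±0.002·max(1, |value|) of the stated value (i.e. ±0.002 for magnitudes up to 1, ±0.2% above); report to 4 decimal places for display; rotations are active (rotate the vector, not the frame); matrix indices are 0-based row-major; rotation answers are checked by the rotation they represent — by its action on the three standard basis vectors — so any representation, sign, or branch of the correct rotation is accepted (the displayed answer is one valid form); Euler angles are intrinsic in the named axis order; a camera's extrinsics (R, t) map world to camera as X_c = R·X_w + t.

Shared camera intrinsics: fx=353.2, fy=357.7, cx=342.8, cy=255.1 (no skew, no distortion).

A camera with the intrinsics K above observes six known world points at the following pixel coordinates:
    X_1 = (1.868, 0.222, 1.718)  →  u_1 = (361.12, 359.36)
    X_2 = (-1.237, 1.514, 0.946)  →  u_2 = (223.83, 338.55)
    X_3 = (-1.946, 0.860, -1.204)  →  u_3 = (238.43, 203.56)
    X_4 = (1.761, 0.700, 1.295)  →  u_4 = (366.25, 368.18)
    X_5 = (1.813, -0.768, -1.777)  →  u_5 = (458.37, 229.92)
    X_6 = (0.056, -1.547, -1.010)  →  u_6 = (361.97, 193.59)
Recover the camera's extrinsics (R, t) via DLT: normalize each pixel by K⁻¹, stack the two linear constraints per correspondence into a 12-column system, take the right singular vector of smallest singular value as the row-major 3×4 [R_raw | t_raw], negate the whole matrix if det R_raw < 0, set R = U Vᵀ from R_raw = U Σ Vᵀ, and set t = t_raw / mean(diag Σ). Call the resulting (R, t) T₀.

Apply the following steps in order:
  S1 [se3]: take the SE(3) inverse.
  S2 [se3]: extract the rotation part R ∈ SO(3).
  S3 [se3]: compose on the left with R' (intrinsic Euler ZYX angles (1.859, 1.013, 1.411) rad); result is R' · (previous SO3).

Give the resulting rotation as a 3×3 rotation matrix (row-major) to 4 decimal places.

rotation (matrix) = ((-0.5488, 0.2504, 0.7976), (0.1594, 0.9679, -0.1942), (-0.8206, 0.0205, -0.5711))

source (pnp_recover): camera pose = R=[0.8597 -0.0937 -0.5022; 0.4361 0.6464 0.6260; 0.2660 -0.7572 0.5966], t=(-0.2999, 0.3400, 6.7896)
after S1 (invert_se3): R=[0.8597 0.4361 0.2660; -0.0937 0.6464 -0.7572; -0.5022 0.6260 0.5966], t=(-1.6961, 4.8932, -4.4141)
after S2 (rot_of_se3): [0.8597 0.4361 0.2660; -0.0937 0.6464 -0.7572; -0.5022 0.6260 0.5966]
after S3 (compose_so3): [-0.5488 0.2504 0.7976; 0.1594 0.9679 -0.1942; -0.8206 0.0205 -0.5711]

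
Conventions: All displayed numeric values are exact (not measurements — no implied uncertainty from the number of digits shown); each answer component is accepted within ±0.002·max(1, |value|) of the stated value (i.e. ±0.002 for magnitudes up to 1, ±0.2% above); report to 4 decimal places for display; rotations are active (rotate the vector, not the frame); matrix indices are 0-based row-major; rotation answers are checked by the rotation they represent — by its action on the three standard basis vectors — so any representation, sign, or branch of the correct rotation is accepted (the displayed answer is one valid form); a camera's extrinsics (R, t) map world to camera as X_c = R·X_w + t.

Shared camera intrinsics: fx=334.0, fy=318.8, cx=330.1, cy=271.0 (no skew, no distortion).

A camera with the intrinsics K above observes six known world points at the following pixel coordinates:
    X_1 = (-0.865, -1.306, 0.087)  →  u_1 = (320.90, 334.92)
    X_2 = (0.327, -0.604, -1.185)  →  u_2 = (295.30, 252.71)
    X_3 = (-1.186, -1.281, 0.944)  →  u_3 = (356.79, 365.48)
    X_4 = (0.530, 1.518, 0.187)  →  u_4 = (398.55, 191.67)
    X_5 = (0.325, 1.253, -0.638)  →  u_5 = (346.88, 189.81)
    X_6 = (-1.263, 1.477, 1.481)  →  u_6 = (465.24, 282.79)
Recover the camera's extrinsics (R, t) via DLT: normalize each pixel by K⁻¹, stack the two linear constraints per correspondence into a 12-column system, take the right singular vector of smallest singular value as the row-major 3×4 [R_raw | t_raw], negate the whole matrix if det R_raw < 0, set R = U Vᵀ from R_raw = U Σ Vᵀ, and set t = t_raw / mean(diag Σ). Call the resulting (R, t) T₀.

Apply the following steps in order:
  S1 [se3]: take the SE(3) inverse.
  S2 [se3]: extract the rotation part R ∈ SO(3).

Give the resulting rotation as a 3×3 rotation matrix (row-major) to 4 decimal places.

source (pnp_recover): camera pose = R=[0.3248 0.2887 0.9007; -0.5614 -0.7075 0.4292; 0.7611 -0.6451 -0.0677], t=(0.4000, -0.1400, 6.3389)
after S1 (invert_se3): R=[0.3248 -0.5614 0.7611; 0.2887 -0.7075 -0.6451; 0.9007 0.4292 -0.0677], t=(-5.0333, 3.8745, 0.1290)
after S2 (rot_of_se3): [0.3248 -0.5614 0.7611; 0.2887 -0.7075 -0.6451; 0.9007 0.4292 -0.0677]

rotation (matrix) = ((0.3248, -0.5614, 0.7611), (0.2887, -0.7075, -0.6451), (0.9007, 0.4292, -0.0677))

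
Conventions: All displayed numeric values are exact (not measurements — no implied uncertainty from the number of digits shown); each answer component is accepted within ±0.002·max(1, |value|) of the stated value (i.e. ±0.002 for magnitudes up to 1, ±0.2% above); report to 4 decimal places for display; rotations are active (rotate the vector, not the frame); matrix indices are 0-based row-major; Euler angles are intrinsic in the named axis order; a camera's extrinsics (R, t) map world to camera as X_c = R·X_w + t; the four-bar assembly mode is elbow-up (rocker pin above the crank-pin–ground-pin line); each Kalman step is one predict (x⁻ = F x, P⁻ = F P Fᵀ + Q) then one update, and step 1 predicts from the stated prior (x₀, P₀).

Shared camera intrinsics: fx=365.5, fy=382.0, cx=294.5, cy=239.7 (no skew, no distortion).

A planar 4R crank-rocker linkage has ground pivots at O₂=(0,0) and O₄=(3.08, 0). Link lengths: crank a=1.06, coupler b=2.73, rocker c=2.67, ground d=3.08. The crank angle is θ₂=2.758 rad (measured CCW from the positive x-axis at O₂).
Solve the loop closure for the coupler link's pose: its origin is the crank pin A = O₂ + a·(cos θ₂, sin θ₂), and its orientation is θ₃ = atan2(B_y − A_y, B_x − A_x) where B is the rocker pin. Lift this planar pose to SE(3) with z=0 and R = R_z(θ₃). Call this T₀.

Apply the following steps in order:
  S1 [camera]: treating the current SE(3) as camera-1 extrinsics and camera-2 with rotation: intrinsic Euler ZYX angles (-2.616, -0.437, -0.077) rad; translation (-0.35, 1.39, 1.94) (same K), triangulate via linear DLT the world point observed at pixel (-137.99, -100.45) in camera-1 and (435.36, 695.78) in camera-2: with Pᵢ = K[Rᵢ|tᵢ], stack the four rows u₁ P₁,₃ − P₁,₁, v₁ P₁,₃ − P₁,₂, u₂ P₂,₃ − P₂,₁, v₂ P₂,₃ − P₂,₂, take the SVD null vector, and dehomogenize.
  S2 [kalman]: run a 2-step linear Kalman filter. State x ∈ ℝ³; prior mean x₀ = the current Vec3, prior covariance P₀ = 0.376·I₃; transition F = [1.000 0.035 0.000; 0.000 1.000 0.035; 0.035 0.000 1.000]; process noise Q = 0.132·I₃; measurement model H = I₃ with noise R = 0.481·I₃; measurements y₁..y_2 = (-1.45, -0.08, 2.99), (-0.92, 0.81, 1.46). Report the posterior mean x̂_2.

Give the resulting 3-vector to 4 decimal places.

result = (-1.2590, 0.1335, 1.8731)

source (fourbar_fk): coupler pose = R=[0.8215 -0.5702 0.0000; 0.5702 0.8215 0.0000; 0.0000 0.0000 1.0000], t=(-0.9830, 0.3967, 0.0000)
after S1 (triangulate): (-1.5844, -0.9695, 1.4635)
after S2 (kf_track): (-1.2590, 0.1335, 1.8731)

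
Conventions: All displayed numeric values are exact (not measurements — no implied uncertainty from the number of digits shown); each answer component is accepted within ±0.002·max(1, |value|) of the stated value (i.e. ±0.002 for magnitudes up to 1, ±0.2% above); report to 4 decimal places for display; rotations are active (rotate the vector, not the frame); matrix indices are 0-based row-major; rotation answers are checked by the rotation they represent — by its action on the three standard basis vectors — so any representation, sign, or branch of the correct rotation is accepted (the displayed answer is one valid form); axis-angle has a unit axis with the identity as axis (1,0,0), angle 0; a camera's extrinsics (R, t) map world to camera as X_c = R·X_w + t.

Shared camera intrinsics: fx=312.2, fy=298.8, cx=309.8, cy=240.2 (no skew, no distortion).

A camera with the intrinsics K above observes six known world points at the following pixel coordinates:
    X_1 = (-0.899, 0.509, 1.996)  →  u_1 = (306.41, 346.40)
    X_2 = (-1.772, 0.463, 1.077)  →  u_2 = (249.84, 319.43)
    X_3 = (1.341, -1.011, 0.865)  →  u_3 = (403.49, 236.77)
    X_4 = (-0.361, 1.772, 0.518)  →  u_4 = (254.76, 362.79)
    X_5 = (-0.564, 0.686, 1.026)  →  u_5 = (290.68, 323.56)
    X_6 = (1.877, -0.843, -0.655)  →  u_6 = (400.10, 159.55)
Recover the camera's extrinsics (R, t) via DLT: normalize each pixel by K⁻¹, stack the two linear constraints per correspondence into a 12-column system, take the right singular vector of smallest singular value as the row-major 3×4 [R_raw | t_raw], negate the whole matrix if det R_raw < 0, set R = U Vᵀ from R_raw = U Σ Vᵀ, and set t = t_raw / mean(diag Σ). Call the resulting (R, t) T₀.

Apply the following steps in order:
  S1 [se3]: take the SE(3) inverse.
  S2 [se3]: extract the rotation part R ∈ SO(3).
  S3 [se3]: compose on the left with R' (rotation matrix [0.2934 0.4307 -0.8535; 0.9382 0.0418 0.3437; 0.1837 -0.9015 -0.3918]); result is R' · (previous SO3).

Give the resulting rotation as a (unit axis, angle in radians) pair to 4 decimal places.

rotation (axis_angle) = ((-0.2814, -0.6044, 0.7454), 2.0242)

source (pnp_recover): camera pose = R=[0.8073 -0.3193 0.4963; -0.2085 0.6325 0.7460; -0.5521 -0.7057 0.4440], t=(-0.1700, 0.2100, 5.1895)
after S1 (invert_se3): R=[0.8073 -0.2085 -0.5521; -0.3193 0.6325 -0.7057; 0.4963 0.7460 0.4440], t=(3.0460, 3.4754, -2.3764)
after S2 (rot_of_se3): [0.8073 -0.2085 -0.5521; -0.3193 0.6325 -0.7057; 0.4963 0.7460 0.4440]
after S3 (compose_so3): [-0.3242 -0.4255 -0.8449; 0.9146 0.0872 -0.3949; 0.2417 -0.9008 0.3609]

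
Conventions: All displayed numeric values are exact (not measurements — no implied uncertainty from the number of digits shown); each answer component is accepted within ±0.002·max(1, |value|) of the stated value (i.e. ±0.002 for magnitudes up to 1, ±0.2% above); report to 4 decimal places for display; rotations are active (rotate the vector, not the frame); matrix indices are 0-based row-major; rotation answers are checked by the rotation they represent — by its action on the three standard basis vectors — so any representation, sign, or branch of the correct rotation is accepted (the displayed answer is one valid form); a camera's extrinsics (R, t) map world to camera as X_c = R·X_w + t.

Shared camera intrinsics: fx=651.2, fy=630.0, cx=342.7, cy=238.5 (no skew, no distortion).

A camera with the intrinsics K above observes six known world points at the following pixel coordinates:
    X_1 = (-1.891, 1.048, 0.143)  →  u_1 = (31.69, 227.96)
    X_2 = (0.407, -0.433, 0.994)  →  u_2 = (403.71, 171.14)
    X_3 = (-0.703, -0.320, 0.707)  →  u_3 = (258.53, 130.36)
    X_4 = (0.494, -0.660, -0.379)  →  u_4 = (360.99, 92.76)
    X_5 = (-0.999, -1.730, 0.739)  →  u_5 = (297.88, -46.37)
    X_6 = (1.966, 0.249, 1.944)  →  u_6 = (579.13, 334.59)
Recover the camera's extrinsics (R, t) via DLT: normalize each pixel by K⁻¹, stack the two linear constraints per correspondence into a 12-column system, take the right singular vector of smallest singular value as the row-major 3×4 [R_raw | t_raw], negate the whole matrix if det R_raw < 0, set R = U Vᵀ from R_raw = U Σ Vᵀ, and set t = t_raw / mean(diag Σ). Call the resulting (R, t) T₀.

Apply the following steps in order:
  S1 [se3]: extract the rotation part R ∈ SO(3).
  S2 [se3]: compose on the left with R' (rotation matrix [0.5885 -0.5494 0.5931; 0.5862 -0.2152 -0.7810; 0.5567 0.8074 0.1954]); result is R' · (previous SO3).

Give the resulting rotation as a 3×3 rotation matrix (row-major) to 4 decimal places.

rotation (matrix) = ((0.0688, -0.6893, 0.7212), (0.7088, -0.4750, -0.5216), (0.7021, 0.5470, 0.4559))

source (pnp_recover): camera pose = R=[0.8469 -0.3796 0.3725; 0.3765 0.9226 0.0841; -0.3756 0.0691 0.9242], t=(-0.4301, -0.3504, 4.0626)
after S1 (rot_of_se3): [0.8469 -0.3796 0.3725; 0.3765 0.9226 0.0841; -0.3756 0.0691 0.9242]
after S2 (compose_so3): [0.0688 -0.6893 0.7212; 0.7088 -0.4750 -0.5216; 0.7021 0.5470 0.4559]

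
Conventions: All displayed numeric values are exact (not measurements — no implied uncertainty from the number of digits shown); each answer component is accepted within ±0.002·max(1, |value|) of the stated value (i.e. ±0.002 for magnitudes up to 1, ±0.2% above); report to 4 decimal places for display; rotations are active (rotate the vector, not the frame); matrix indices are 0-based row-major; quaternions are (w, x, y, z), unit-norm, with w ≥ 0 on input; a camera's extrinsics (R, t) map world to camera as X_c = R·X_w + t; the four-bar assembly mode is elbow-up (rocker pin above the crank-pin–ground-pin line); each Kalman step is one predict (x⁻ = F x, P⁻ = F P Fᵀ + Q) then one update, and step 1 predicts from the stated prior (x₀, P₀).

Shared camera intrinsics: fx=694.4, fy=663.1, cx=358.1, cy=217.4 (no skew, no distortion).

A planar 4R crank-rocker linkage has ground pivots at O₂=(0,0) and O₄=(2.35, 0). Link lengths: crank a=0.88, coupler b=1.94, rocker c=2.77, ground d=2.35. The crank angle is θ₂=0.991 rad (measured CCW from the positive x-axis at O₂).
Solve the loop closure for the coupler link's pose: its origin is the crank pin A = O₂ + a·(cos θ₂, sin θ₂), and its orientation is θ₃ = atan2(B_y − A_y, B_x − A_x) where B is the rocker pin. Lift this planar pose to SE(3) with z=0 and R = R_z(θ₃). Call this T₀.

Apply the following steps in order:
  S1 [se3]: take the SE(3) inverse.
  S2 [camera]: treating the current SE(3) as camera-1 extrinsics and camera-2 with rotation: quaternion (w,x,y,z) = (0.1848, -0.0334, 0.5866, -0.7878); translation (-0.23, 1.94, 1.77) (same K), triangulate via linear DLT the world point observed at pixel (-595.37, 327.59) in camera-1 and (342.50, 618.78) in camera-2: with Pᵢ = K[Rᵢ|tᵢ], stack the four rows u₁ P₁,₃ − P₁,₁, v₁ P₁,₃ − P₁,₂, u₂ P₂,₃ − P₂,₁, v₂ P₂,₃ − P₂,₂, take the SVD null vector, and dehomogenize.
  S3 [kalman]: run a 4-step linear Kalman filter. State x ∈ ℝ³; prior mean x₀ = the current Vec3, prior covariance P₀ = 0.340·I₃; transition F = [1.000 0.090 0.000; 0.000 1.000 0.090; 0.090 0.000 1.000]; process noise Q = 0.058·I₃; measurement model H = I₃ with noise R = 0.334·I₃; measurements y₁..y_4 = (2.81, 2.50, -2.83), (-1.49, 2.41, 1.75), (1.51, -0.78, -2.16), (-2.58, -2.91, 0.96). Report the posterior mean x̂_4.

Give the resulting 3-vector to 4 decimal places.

result = (-0.4038, -0.6342, -0.2570)

source (fourbar_fk): coupler pose = R=[0.3812 -0.9245 0.0000; 0.9245 0.3812 0.0000; 0.0000 0.0000 1.0000], t=(0.4821, 0.7362, 0.0000)
after S1 (invert_se3): R=[0.3812 0.9245 0.0000; -0.9245 0.3812 -0.0000; 0.0000 0.0000 1.0000], t=(-0.8644, 0.1651, 0.0000)
after S2 (triangulate): (-0.0234, -0.1644, 0.7467)
after S3 (kf_track): (-0.4038, -0.6342, -0.2570)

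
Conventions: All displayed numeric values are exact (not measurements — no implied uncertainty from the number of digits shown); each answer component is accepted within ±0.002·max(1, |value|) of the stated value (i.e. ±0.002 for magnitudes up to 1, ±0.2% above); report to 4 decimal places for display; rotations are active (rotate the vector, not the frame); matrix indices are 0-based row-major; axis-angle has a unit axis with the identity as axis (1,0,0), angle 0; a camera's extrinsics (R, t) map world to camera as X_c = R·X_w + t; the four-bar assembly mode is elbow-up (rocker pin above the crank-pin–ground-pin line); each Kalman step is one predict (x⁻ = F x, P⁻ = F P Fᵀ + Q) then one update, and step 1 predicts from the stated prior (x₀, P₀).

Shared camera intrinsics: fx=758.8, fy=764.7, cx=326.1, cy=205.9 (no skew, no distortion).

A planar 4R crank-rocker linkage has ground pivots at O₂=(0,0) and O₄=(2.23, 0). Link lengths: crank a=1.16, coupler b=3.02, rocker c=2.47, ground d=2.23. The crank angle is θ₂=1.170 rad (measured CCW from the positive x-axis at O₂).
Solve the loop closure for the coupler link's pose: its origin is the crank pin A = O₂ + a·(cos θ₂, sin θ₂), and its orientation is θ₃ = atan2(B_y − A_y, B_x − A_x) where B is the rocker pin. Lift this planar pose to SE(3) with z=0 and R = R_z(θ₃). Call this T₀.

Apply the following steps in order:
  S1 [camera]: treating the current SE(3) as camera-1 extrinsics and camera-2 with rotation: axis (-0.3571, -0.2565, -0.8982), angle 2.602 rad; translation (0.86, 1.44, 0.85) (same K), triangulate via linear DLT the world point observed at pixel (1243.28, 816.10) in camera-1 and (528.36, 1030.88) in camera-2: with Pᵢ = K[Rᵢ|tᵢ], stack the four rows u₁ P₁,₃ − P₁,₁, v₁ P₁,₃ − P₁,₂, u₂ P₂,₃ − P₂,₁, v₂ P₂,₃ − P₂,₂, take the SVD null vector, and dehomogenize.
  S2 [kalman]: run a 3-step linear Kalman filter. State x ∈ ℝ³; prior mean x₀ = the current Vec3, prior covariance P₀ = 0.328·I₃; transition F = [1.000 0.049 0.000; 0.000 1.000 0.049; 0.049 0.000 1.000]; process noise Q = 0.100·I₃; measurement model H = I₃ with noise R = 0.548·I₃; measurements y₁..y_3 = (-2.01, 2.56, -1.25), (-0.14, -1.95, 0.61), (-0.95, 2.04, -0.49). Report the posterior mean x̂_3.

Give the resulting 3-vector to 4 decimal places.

source (fourbar_fk): coupler pose = R=[0.9189 -0.3945 0.0000; 0.3945 0.9189 0.0000; 0.0000 0.0000 1.0000], t=(0.4526, 1.0681, 0.0000)
after S1 (triangulate): (0.8598, -0.4977, 1.1905)
after S2 (kf_track): (-0.5281, 0.5863, 0.0127)

result = (-0.5281, 0.5863, 0.0127)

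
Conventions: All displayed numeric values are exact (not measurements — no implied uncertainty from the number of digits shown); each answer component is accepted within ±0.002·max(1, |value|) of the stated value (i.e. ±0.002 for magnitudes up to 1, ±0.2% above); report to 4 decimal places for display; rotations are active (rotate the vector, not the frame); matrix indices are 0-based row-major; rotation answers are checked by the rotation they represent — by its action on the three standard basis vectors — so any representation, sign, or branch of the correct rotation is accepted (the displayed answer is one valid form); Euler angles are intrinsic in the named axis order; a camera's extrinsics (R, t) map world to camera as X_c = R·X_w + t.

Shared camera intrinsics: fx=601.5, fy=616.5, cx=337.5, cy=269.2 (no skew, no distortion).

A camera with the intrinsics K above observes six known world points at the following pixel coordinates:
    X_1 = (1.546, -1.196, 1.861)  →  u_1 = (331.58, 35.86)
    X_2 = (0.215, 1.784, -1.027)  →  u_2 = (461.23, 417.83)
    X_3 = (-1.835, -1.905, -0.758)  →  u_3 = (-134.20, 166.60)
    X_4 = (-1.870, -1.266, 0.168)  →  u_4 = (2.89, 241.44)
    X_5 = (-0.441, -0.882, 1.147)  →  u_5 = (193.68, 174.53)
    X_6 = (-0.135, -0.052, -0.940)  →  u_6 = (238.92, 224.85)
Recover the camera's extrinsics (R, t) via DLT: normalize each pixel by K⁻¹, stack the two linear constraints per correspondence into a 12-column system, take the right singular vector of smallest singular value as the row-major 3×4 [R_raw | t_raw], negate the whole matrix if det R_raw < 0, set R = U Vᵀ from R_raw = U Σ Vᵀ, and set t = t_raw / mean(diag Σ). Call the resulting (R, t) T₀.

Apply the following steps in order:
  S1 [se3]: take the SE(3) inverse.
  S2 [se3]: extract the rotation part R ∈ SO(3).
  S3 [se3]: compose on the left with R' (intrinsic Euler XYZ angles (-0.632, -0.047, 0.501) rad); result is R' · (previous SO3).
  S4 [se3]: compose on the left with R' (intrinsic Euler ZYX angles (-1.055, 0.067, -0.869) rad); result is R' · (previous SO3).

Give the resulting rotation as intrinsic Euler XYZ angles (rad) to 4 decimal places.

source (pnp_recover): camera pose = R=[0.7778 0.6285 -0.0078; -0.6268 0.7746 -0.0841; -0.0468 0.0703 0.9964], t=(-0.5000, -0.4000, 4.7799)
after S1 (invert_se3): R=[0.7778 -0.6268 -0.0468; 0.6285 0.7746 0.0703; -0.0078 -0.0841 0.9964], t=(0.3619, 0.2881, -4.8003)
after S2 (rot_of_se3): [0.7778 -0.6268 -0.0468; 0.6285 0.7746 0.0703; -0.0078 -0.0841 0.9964]
after S3 (compose_so3): [0.3803 -0.9168 -0.1216; 0.7521 0.2301 0.6175; -0.5382 -0.3263 0.7771]
after S4 (compose_so3): [0.2216 -0.5515 0.8042; -0.2396 0.7687 0.5931; -0.9453 -0.3241 0.0382]

rotation (euler_xyz) = (-1.5065, 0.9344, 1.1888)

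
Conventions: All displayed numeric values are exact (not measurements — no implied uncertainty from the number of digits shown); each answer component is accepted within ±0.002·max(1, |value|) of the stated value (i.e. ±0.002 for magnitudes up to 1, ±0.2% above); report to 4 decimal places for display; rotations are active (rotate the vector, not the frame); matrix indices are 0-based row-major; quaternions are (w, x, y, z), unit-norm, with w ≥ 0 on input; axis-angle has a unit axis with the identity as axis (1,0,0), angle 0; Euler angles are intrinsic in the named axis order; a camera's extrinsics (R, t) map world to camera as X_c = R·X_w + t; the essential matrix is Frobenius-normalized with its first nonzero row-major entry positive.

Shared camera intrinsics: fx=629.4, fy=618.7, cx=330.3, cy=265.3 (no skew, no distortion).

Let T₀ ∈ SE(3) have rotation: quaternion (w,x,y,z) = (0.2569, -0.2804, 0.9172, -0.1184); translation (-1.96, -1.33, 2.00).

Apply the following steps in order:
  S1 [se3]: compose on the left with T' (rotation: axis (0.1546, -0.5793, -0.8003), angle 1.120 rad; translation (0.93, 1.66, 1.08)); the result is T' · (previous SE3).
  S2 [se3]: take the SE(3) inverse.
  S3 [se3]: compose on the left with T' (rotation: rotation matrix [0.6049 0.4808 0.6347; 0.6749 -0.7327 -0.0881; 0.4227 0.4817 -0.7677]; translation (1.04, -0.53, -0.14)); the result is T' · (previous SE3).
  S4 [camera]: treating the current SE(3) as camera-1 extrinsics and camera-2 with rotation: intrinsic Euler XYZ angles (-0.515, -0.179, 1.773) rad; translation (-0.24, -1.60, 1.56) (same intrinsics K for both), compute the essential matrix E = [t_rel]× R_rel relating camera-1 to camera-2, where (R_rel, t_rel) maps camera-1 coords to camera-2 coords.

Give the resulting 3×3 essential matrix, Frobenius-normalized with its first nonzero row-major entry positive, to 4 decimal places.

matrix = [0.4697 0.3570 0.2970; -0.2699 0.3583 -0.3561; 0.0129 0.4642 -0.1414]

after S1 (compose_se3): R=[-0.4652 0.5556 0.6892; 0.1387 0.8147 -0.5631; -0.8743 -0.1663 -0.4560], t=(-2.0238, 2.5845, 1.2561)
after S2 (invert_se3): R=[-0.4652 0.1387 -0.8743; 0.5556 0.8147 -0.1663; 0.6892 -0.5631 -0.4560], t=(-0.2018, -0.7723, 3.4229)
after S3 (compose_se3): R=[0.4232 0.1182 -0.8983; -0.7817 -0.4536 -0.4280; -0.4581 0.8833 -0.0996], t=(2.7193, -0.4020, -3.2249)
after S4 (essential): [0.4697 0.3570 0.2970; -0.2699 0.3583 -0.3561; 0.0129 0.4642 -0.1414]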